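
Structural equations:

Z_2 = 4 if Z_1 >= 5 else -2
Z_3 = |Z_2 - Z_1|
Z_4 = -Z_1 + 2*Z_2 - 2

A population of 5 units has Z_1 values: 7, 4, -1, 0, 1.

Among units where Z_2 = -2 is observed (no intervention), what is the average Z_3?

3

Observing Z_2=-2 restricts to units where Z_2's equation naturally yields -2: Z_1 ∈ {4, -1, 0, 1}. In that subpopulation Z_3 = 6, 1, 2, 3, mean 3.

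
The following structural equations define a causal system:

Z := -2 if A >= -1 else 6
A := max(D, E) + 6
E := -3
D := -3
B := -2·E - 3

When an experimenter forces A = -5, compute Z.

6

The intervention breaks the incoming arrows to A: A := max(D, E) + 6 no longer applies, and A = -5.
Z = -2 if A >= -1 else 6  [with A=-5]  = 6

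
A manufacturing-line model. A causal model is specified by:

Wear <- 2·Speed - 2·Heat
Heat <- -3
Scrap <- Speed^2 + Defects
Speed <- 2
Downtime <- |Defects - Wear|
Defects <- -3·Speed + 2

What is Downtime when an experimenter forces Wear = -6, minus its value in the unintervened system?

-12

The intervention breaks the incoming arrows to Wear: Wear <- 2·Speed - 2·Heat no longer applies, and Wear = -6.
Defects = -3·Speed + 2  [with Speed=2]  = -4
Downtime = |Defects - Wear|  [with Defects=-4, Wear=-6]  = 2
Without intervention: Wear = 2·Speed - 2·Heat  [with Speed=2, Heat=-3]  = 10; Defects = -3·Speed + 2  [with Speed=2]  = -4; Downtime = |Defects - Wear|  [with Defects=-4, Wear=10]  = 14.
Change = 2 − 14 = -12.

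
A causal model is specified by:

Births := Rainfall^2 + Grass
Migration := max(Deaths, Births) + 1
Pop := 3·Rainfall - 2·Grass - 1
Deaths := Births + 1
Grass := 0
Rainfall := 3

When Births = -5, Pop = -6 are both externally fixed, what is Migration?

The joint intervention fixes Births = -5, Pop = -6, removing each variable's own equation.
Deaths = Births + 1  [with Births=-5]  = -4
Migration = max(Deaths, Births) + 1  [with Deaths=-4, Births=-5]  = -3

-3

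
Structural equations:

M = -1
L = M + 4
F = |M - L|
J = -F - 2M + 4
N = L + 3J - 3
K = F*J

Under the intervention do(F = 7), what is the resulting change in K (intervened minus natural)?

-15

The intervention breaks the incoming arrows to F: F = |M - L| no longer applies, and F = 7.
J = -F - 2M + 4  [with F=7, M=-1]  = -1
K = F*J  [with F=7, J=-1]  = -7
Without intervention: L = M + 4  [with M=-1]  = 3; F = |M - L|  [with M=-1, L=3]  = 4; J = -F - 2M + 4  [with F=4, M=-1]  = 2; K = F*J  [with F=4, J=2]  = 8.
Change = -7 − 8 = -15.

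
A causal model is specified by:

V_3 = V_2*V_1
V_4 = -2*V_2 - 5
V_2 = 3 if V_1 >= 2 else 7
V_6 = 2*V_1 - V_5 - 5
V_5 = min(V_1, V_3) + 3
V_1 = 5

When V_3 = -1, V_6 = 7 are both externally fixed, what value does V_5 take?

2

The joint intervention fixes V_3 = -1, V_6 = 7, removing each variable's own equation.
V_5 = min(V_1, V_3) + 3  [with V_1=5, V_3=-1]  = 2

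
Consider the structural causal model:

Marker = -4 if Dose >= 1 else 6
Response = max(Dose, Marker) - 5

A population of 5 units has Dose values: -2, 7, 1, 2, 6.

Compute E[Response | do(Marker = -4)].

The intervention sets Marker=-4 in all 5 units regardless of Dose. Recomputing Response per unit gives -7, 2, -4, -3, 1; average -2.2.

-2.2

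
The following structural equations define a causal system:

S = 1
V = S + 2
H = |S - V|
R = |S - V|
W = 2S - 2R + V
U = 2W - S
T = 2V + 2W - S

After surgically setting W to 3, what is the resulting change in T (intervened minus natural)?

4

Under do(W=3), the mechanism W = 2S - 2R + V is discarded; W is fixed at 3.
V = S + 2  [with S=1]  = 3
T = 2V + 2W - S  [with V=3, W=3, S=1]  = 11
Without intervention: V = S + 2  [with S=1]  = 3; R = |S - V|  [with S=1, V=3]  = 2; W = 2S - 2R + V  [with S=1, R=2, V=3]  = 1; T = 2V + 2W - S  [with V=3, W=1, S=1]  = 7.
Change = 11 − 7 = 4.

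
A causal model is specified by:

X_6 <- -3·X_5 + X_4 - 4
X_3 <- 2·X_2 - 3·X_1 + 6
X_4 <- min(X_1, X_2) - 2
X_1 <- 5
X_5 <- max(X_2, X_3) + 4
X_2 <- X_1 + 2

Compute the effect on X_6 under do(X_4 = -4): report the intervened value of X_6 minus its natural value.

Under do(X_4=-4), the mechanism X_4 <- min(X_1, X_2) - 2 is discarded; X_4 is fixed at -4.
X_2 = X_1 + 2  [with X_1=5]  = 7
X_3 = 2·X_2 - 3·X_1 + 6  [with X_2=7, X_1=5]  = 5
X_5 = max(X_2, X_3) + 4  [with X_2=7, X_3=5]  = 11
X_6 = -3·X_5 + X_4 - 4  [with X_5=11, X_4=-4]  = -41
Without intervention: X_2 = X_1 + 2  [with X_1=5]  = 7; X_3 = 2·X_2 - 3·X_1 + 6  [with X_2=7, X_1=5]  = 5; X_4 = min(X_1, X_2) - 2  [with X_1=5, X_2=7]  = 3; X_5 = max(X_2, X_3) + 4  [with X_2=7, X_3=5]  = 11; X_6 = -3·X_5 + X_4 - 4  [with X_5=11, X_4=3]  = -34.
Change = -41 − (-34) = -7.

-7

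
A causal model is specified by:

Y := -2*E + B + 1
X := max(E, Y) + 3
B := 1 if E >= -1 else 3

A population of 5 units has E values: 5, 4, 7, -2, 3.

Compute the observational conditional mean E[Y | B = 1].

-7.5

E[Y|B=1] averages over only the 4 units with B=1 (E = 5, 4, 7, 3): Y = -8, -6, -12, -4, mean -7.5.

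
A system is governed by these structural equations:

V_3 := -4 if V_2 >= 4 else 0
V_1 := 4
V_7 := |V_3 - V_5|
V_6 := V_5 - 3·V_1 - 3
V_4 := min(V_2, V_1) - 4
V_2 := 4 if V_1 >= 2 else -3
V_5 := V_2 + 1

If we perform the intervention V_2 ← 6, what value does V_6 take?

Under do(V_2=6), the mechanism V_2 := 4 if V_1 >= 2 else -3 is discarded; V_2 is fixed at 6.
V_5 = V_2 + 1  [with V_2=6]  = 7
V_6 = V_5 - 3·V_1 - 3  [with V_5=7, V_1=4]  = -8

-8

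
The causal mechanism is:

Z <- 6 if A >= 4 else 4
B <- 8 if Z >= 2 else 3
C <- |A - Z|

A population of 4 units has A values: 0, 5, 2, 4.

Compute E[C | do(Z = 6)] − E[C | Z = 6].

do(Z=6) breaks Z's dependence on A. With Z=6 fixed, C across the units is 6, 1, 4, 2, mean 3.25.
Conditioning on Z=6 selects the 2 unit(s) with A ∈ {5, 4}. Their C values: 1, 2. Mean = 1.5.
Difference = 3.25 − 1.5 = 1.75.

1.75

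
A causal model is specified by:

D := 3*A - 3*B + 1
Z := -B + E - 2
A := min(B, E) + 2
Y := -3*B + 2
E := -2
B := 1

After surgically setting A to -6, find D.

do(A=-6) replaces the equation A := min(B, E) + 2 with the constant A = -6.
D = 3*A - 3*B + 1  [with A=-6, B=1]  = -20

-20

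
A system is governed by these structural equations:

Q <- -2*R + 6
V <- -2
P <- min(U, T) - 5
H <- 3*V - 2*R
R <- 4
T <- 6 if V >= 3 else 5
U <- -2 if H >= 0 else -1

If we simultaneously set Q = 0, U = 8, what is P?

Under do(Q = 0, U = 8), each intervened variable's structural equation is replaced by its fixed value.
T = 6 if V >= 3 else 5  [with V=-2]  = 5
P = min(U, T) - 5  [with U=8, T=5]  = 0

0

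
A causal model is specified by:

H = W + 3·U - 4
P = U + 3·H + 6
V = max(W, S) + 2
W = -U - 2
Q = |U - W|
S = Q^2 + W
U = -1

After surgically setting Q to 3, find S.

8

The intervention breaks the incoming arrows to Q: Q = |U - W| no longer applies, and Q = 3.
W = -U - 2  [with U=-1]  = -1
S = Q^2 + W  [with Q=3, W=-1]  = 8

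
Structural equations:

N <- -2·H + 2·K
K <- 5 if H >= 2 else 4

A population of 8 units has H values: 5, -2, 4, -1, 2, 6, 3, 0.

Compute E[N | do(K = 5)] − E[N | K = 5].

The intervention sets K=5 in all 8 units regardless of H. Recomputing N per unit gives 0, 14, 2, 12, 6, -2, 4, 10; average 5.75.
Observing K=5 restricts to units where K's equation naturally yields 5: H ∈ {5, 4, 2, 6, 3}. In that subpopulation N = 0, 2, 6, -2, 4, mean 2.
Difference = 5.75 − 2 = 3.75.

3.75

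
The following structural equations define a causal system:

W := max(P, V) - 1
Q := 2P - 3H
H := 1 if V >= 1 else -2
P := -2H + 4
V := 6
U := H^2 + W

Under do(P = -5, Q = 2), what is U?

6

Setting P = -5, Q = 2 by intervention discards those variables' equations.
H = 1 if V >= 1 else -2  [with V=6]  = 1
W = max(P, V) - 1  [with P=-5, V=6]  = 5
U = H^2 + W  [with H=1, W=5]  = 6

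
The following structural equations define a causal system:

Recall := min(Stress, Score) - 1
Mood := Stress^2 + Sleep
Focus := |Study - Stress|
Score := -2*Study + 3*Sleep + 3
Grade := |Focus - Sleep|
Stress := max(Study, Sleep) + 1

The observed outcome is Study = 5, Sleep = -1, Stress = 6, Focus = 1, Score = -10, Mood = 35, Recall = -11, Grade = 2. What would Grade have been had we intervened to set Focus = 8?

do(Focus=8) replaces the equation Focus := |Study - Stress| with the constant Focus = 8.
Grade = |Focus - Sleep|  [with Focus=8, Sleep=-1]  = 9

9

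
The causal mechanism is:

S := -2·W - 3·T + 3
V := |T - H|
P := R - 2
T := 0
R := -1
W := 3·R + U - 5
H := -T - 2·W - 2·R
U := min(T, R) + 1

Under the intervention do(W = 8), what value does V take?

The intervention breaks the incoming arrows to W: W := 3·R + U - 5 no longer applies, and W = 8.
H = -T - 2·W - 2·R  [with T=0, W=8, R=-1]  = -14
V = |T - H|  [with T=0, H=-14]  = 14

14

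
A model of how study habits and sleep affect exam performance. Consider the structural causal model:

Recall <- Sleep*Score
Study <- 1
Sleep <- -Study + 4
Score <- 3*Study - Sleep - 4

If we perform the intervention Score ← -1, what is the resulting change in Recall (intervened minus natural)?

9

The intervention breaks the incoming arrows to Score: Score <- 3*Study - Sleep - 4 no longer applies, and Score = -1.
Sleep = -Study + 4  [with Study=1]  = 3
Recall = Sleep*Score  [with Sleep=3, Score=-1]  = -3
Without intervention: Sleep = -Study + 4  [with Study=1]  = 3; Score = 3*Study - Sleep - 4  [with Study=1, Sleep=3]  = -4; Recall = Sleep*Score  [with Sleep=3, Score=-4]  = -12.
Change = -3 − (-12) = 9.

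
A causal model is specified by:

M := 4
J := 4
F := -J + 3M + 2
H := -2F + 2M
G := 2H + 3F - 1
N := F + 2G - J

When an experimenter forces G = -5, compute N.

-4

The intervention breaks the incoming arrows to G: G := 2H + 3F - 1 no longer applies, and G = -5.
F = -J + 3M + 2  [with J=4, M=4]  = 10
N = F + 2G - J  [with F=10, G=-5, J=4]  = -4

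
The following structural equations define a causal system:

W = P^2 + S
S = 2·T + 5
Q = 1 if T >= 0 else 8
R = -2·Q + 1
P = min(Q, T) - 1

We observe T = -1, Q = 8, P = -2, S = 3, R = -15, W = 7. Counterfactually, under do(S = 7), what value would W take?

11

Under do(S=7), the mechanism S = 2·T + 5 is discarded; S is fixed at 7.
Q = 1 if T >= 0 else 8  [with T=-1]  = 8
P = min(Q, T) - 1  [with Q=8, T=-1]  = -2
W = P^2 + S  [with P=-2, S=7]  = 11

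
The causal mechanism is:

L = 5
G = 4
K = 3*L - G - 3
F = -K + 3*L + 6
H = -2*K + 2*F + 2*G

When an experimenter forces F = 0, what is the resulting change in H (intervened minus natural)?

-26

Intervening sets F = 0 and removes its equation (F = -K + 3*L + 6).
K = 3*L - G - 3  [with L=5, G=4]  = 8
H = -2*K + 2*F + 2*G  [with K=8, F=0, G=4]  = -8
Without intervention: K = 3*L - G - 3  [with L=5, G=4]  = 8; F = -K + 3*L + 6  [with K=8, L=5]  = 13; H = -2*K + 2*F + 2*G  [with K=8, F=13, G=4]  = 18.
Change = -8 − 18 = -26.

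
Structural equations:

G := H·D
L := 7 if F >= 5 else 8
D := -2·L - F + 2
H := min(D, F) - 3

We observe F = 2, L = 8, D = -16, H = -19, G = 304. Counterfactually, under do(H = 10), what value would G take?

Intervening sets H = 10 and removes its equation (H := min(D, F) - 3).
L = 7 if F >= 5 else 8  [with F=2]  = 8
D = -2·L - F + 2  [with L=8, F=2]  = -16
G = H·D  [with H=10, D=-16]  = -160

-160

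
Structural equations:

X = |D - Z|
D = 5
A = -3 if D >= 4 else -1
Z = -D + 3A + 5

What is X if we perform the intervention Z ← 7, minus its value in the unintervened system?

The intervention breaks the incoming arrows to Z: Z = -D + 3A + 5 no longer applies, and Z = 7.
X = |D - Z|  [with D=5, Z=7]  = 2
Without intervention: A = -3 if D >= 4 else -1  [with D=5]  = -3; Z = -D + 3A + 5  [with D=5, A=-3]  = -9; X = |D - Z|  [with D=5, Z=-9]  = 14.
Change = 2 − 14 = -12.

-12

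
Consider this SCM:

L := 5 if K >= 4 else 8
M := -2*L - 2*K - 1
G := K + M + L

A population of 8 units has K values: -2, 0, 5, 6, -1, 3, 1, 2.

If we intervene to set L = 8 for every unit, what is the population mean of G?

-10.75

do(L=8) breaks L's dependence on K. With L=8 fixed, G across the units is -7, -9, -14, -15, -8, -12, -10, -11, mean -10.75.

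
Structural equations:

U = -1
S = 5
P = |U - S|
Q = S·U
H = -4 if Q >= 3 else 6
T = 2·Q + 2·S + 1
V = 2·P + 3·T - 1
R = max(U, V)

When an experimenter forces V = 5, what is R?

do(V=5) replaces the equation V = 2·P + 3·T - 1 with the constant V = 5.
R = max(U, V)  [with U=-1, V=5]  = 5

5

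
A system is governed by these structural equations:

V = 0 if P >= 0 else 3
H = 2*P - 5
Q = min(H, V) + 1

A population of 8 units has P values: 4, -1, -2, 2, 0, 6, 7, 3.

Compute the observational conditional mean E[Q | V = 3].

E[Q|V=3] averages over only the 2 units with V=3 (P = -1, -2): Q = -6, -8, mean -7.

-7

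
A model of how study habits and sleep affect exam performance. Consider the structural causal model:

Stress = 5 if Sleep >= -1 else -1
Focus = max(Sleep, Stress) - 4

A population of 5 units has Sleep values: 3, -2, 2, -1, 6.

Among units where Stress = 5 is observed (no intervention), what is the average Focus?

1.25

Observing Stress=5 restricts to units where Stress's equation naturally yields 5: Sleep ∈ {3, 2, -1, 6}. In that subpopulation Focus = 1, 1, 1, 2, mean 1.25.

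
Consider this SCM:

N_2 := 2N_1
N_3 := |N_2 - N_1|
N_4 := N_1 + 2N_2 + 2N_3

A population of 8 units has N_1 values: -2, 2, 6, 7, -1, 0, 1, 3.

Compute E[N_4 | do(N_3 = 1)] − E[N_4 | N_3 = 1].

Every unit gets N_3=1 under the intervention. N_4 values become -8, 12, 32, 37, -3, 2, 7, 17; E[N_4|do(N_3=1)] = 12.
Conditioning on N_3=1 selects the 2 unit(s) with N_1 ∈ {-1, 1}. Their N_4 values: -3, 7. Mean = 2.
Difference = 12 − 2 = 10.

10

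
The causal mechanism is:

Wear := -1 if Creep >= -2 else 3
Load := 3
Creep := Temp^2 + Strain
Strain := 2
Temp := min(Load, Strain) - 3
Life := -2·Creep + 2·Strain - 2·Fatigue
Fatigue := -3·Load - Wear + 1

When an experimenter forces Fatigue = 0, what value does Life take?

Intervening sets Fatigue = 0 and removes its equation (Fatigue := -3·Load - Wear + 1).
Temp = min(Load, Strain) - 3  [with Load=3, Strain=2]  = -1
Creep = Temp^2 + Strain  [with Temp=-1, Strain=2]  = 3
Life = -2·Creep + 2·Strain - 2·Fatigue  [with Creep=3, Strain=2, Fatigue=0]  = -2

-2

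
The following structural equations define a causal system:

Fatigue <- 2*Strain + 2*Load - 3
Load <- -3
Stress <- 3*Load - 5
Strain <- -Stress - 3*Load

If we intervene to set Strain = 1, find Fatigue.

-7

The intervention breaks the incoming arrows to Strain: Strain <- -Stress - 3*Load no longer applies, and Strain = 1.
Fatigue = 2*Strain + 2*Load - 3  [with Strain=1, Load=-3]  = -7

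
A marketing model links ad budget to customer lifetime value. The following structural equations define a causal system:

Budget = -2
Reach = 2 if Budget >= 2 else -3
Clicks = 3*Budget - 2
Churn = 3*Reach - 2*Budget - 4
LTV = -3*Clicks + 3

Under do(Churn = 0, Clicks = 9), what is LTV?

The joint intervention fixes Churn = 0, Clicks = 9, removing each variable's own equation.
LTV = -3*Clicks + 3  [with Clicks=9]  = -24

-24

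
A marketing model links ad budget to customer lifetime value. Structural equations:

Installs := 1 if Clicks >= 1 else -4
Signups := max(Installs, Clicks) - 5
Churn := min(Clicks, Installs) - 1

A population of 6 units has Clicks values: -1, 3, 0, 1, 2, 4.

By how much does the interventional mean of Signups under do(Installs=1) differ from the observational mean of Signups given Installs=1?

-0.5

Under do(Installs=1), Installs's equation is replaced by Installs=1 for every unit. Per-unit Signups: -4, -2, -4, -4, -3, -1. Mean = -3.
Observing Installs=1 restricts to units where Installs's equation naturally yields 1: Clicks ∈ {3, 1, 2, 4}. In that subpopulation Signups = -2, -4, -3, -1, mean -2.5.
Difference = -3 − (-2.5) = -0.5.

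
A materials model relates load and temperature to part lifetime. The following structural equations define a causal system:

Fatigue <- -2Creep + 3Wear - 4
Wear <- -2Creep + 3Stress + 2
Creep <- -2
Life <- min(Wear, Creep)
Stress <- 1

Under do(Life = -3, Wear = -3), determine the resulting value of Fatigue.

-9

Under do(Life = -3, Wear = -3), each intervened variable's structural equation is replaced by its fixed value.
Fatigue = -2Creep + 3Wear - 4  [with Creep=-2, Wear=-3]  = -9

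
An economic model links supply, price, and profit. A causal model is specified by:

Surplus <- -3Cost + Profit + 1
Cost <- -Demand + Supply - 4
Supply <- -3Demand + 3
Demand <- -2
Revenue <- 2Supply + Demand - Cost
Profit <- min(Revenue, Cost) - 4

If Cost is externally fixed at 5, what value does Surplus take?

-13

The intervention breaks the incoming arrows to Cost: Cost <- -Demand + Supply - 4 no longer applies, and Cost = 5.
Supply = -3Demand + 3  [with Demand=-2]  = 9
Revenue = 2Supply + Demand - Cost  [with Supply=9, Demand=-2, Cost=5]  = 11
Profit = min(Revenue, Cost) - 4  [with Revenue=11, Cost=5]  = 1
Surplus = -3Cost + Profit + 1  [with Cost=5, Profit=1]  = -13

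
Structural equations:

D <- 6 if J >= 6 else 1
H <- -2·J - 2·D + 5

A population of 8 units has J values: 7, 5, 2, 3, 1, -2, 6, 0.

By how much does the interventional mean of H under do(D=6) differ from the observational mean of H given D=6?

Under do(D=6), D's equation is replaced by D=6 for every unit. Per-unit H: -21, -17, -11, -13, -9, -3, -19, -7. Mean = -12.5.
Conditioning on D=6 selects the 2 unit(s) with J ∈ {7, 6}. Their H values: -21, -19. Mean = -20.
Difference = -12.5 − (-20) = 7.5.

7.5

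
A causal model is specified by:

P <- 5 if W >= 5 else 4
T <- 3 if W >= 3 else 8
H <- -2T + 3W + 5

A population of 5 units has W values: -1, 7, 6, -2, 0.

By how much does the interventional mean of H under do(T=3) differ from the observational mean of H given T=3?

-13.5

The intervention sets T=3 in all 5 units regardless of W. Recomputing H per unit gives -4, 20, 17, -7, -1; average 5.
Conditioning on T=3 selects the 2 unit(s) with W ∈ {7, 6}. Their H values: 20, 17. Mean = 18.5.
Difference = 5 − 18.5 = -13.5.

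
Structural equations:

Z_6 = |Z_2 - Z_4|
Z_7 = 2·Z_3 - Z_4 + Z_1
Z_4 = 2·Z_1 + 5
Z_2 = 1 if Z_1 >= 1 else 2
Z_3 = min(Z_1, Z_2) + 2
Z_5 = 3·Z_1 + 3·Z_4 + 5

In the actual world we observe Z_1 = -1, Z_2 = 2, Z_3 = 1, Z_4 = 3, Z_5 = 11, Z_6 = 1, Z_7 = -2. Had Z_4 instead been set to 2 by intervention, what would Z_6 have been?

0

Under do(Z_4=2), the mechanism Z_4 = 2·Z_1 + 5 is discarded; Z_4 is fixed at 2.
Z_2 = 1 if Z_1 >= 1 else 2  [with Z_1=-1]  = 2
Z_6 = |Z_2 - Z_4|  [with Z_2=2, Z_4=2]  = 0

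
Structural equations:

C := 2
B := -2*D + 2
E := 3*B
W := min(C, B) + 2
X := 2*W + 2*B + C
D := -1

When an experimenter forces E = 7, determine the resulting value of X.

18

do(E=7) replaces the equation E := 3*B with the constant E = 7.
Since X is not a descendant of the intervened variable, it is unaffected.
B = -2*D + 2  [with D=-1]  = 4
W = min(C, B) + 2  [with C=2, B=4]  = 4
X = 2*W + 2*B + C  [with W=4, B=4, C=2]  = 18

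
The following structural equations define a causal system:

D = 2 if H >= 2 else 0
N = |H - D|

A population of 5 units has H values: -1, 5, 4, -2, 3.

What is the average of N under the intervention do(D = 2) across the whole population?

2.6

do(D=2) breaks D's dependence on H. With D=2 fixed, N across the units is 3, 3, 2, 4, 1, mean 2.6.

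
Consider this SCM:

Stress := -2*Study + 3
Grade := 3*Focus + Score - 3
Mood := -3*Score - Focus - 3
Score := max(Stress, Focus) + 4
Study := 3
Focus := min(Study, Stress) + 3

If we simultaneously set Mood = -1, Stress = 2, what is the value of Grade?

21

The joint intervention fixes Mood = -1, Stress = 2, removing each variable's own equation.
Focus = min(Study, Stress) + 3  [with Study=3, Stress=2]  = 5
Score = max(Stress, Focus) + 4  [with Stress=2, Focus=5]  = 9
Grade = 3*Focus + Score - 3  [with Focus=5, Score=9]  = 21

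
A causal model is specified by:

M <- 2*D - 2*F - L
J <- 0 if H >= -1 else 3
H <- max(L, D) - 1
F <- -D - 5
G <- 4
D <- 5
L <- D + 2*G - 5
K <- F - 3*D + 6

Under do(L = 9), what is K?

-19

The intervention breaks the incoming arrows to L: L <- D + 2*G - 5 no longer applies, and L = 9.
No directed path runs from L to K, so K keeps its natural value.
F = -D - 5  [with D=5]  = -10
K = F - 3*D + 6  [with F=-10, D=5]  = -19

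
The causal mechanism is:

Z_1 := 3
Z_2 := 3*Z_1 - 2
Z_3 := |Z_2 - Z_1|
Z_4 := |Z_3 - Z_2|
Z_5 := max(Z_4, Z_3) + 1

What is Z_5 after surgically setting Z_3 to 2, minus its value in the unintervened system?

do(Z_3=2) replaces the equation Z_3 := |Z_2 - Z_1| with the constant Z_3 = 2.
Z_2 = 3*Z_1 - 2  [with Z_1=3]  = 7
Z_4 = |Z_3 - Z_2|  [with Z_3=2, Z_2=7]  = 5
Z_5 = max(Z_4, Z_3) + 1  [with Z_4=5, Z_3=2]  = 6
Without intervention: Z_2 = 3*Z_1 - 2  [with Z_1=3]  = 7; Z_3 = |Z_2 - Z_1|  [with Z_2=7, Z_1=3]  = 4; Z_4 = |Z_3 - Z_2|  [with Z_3=4, Z_2=7]  = 3; Z_5 = max(Z_4, Z_3) + 1  [with Z_4=3, Z_3=4]  = 5.
Change = 6 − 5 = 1.

1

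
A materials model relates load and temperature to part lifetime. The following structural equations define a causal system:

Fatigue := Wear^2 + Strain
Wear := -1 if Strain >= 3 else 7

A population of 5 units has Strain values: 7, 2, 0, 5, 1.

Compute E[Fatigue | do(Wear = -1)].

do(Wear=-1) breaks Wear's dependence on Strain. With Wear=-1 fixed, Fatigue across the units is 8, 3, 1, 6, 2, mean 4.

4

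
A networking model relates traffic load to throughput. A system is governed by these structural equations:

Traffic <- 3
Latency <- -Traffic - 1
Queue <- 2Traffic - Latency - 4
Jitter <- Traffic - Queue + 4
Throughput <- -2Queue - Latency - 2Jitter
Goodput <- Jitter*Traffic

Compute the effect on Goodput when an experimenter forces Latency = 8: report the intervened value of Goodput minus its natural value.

36

Under do(Latency=8), the mechanism Latency <- -Traffic - 1 is discarded; Latency is fixed at 8.
Queue = 2Traffic - Latency - 4  [with Traffic=3, Latency=8]  = -6
Jitter = Traffic - Queue + 4  [with Traffic=3, Queue=-6]  = 13
Goodput = Jitter*Traffic  [with Jitter=13, Traffic=3]  = 39
Without intervention: Latency = -Traffic - 1  [with Traffic=3]  = -4; Queue = 2Traffic - Latency - 4  [with Traffic=3, Latency=-4]  = 6; Jitter = Traffic - Queue + 4  [with Traffic=3, Queue=6]  = 1; Goodput = Jitter*Traffic  [with Jitter=1, Traffic=3]  = 3.
Change = 39 − 3 = 36.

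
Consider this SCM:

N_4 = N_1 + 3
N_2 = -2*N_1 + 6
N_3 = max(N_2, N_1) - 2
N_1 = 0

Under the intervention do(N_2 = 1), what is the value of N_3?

-1

The intervention breaks the incoming arrows to N_2: N_2 = -2*N_1 + 6 no longer applies, and N_2 = 1.
N_3 = max(N_2, N_1) - 2  [with N_2=1, N_1=0]  = -1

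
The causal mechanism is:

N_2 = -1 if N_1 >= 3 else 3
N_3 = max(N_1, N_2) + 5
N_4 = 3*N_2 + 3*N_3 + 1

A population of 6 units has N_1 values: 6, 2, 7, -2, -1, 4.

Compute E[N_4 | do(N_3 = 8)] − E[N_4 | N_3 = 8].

-6

The intervention sets N_3=8 in all 6 units regardless of N_1. Recomputing N_4 per unit gives 22, 34, 22, 34, 34, 22; average 28.
E[N_4|N_3=8] averages over only the 3 units with N_3=8 (N_1 = 2, -2, -1): N_4 = 34, 34, 34, mean 34.
Difference = 28 − 34 = -6.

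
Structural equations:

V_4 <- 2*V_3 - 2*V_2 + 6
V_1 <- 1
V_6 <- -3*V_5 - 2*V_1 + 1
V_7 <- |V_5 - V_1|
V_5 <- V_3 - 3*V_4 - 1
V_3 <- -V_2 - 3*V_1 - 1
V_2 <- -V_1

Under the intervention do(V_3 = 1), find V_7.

The intervention breaks the incoming arrows to V_3: V_3 <- -V_2 - 3*V_1 - 1 no longer applies, and V_3 = 1.
V_2 = -V_1  [with V_1=1]  = -1
V_4 = 2*V_3 - 2*V_2 + 6  [with V_3=1, V_2=-1]  = 10
V_5 = V_3 - 3*V_4 - 1  [with V_3=1, V_4=10]  = -30
V_7 = |V_5 - V_1|  [with V_5=-30, V_1=1]  = 31

31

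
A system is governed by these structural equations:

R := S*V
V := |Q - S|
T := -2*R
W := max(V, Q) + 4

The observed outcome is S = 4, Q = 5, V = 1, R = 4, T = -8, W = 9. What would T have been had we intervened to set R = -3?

6

Intervening sets R = -3 and removes its equation (R := S*V).
T = -2*R  [with R=-3]  = 6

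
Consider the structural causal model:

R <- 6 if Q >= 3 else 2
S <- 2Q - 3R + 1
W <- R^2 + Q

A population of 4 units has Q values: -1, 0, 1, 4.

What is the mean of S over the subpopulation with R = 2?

Observing R=2 restricts to units where R's equation naturally yields 2: Q ∈ {-1, 0, 1}. In that subpopulation S = -7, -5, -3, mean -5.

-5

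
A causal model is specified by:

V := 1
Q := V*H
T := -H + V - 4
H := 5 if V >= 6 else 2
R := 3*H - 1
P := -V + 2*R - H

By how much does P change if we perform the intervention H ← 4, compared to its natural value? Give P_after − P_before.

Under do(H=4), the mechanism H := 5 if V >= 6 else 2 is discarded; H is fixed at 4.
R = 3*H - 1  [with H=4]  = 11
P = -V + 2*R - H  [with V=1, R=11, H=4]  = 17
Without intervention: H = 5 if V >= 6 else 2  [with V=1]  = 2; R = 3*H - 1  [with H=2]  = 5; P = -V + 2*R - H  [with V=1, R=5, H=2]  = 7.
Change = 17 − 7 = 10.

10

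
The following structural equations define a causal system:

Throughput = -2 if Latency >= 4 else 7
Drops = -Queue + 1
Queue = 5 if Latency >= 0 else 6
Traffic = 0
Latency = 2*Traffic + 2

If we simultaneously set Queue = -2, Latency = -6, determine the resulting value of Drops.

3

The joint intervention fixes Queue = -2, Latency = -6, removing each variable's own equation.
Drops = -Queue + 1  [with Queue=-2]  = 3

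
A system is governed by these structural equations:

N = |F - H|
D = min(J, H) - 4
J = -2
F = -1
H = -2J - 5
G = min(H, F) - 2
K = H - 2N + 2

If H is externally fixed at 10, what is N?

11

The intervention breaks the incoming arrows to H: H = -2J - 5 no longer applies, and H = 10.
N = |F - H|  [with F=-1, H=10]  = 11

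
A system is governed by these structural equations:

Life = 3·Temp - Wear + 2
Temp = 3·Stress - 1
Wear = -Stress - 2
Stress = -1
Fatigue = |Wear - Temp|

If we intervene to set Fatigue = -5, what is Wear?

-1

Under do(Fatigue=-5), the mechanism Fatigue = |Wear - Temp| is discarded; Fatigue is fixed at -5.
Since Wear is not a descendant of the intervened variable, it is unaffected.
Wear = -Stress - 2  [with Stress=-1]  = -1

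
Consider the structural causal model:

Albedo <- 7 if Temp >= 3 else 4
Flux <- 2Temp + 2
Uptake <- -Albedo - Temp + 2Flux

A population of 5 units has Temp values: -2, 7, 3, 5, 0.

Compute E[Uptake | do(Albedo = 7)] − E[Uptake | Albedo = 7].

Every unit gets Albedo=7 under the intervention. Uptake values become -9, 18, 6, 12, -3; E[Uptake|do(Albedo=7)] = 4.8.
E[Uptake|Albedo=7] averages over only the 3 units with Albedo=7 (Temp = 7, 3, 5): Uptake = 18, 6, 12, mean 12.
Difference = 4.8 − 12 = -7.2.

-7.2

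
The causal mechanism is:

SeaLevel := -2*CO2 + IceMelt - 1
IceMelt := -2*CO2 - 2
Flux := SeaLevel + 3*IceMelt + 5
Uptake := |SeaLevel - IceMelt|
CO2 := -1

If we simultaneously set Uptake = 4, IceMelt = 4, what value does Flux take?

22

Setting Uptake = 4, IceMelt = 4 by intervention discards those variables' equations.
SeaLevel = -2*CO2 + IceMelt - 1  [with CO2=-1, IceMelt=4]  = 5
Flux = SeaLevel + 3*IceMelt + 5  [with SeaLevel=5, IceMelt=4]  = 22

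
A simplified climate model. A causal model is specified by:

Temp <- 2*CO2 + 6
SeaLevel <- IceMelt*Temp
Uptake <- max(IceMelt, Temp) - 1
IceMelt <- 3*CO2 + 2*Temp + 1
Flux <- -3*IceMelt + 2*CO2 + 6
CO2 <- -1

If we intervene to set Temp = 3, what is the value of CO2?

Under do(Temp=3), the mechanism Temp <- 2*CO2 + 6 is discarded; Temp is fixed at 3.
CO2 is not downstream of the intervention, so its value is determined by the original equations.

-1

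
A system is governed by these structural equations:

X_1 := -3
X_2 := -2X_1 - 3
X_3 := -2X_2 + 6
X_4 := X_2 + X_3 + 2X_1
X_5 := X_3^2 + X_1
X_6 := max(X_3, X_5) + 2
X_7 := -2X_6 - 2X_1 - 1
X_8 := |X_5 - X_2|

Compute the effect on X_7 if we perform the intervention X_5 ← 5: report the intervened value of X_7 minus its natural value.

Under do(X_5=5), the mechanism X_5 := X_3^2 + X_1 is discarded; X_5 is fixed at 5.
X_2 = -2X_1 - 3  [with X_1=-3]  = 3
X_3 = -2X_2 + 6  [with X_2=3]  = 0
X_6 = max(X_3, X_5) + 2  [with X_3=0, X_5=5]  = 7
X_7 = -2X_6 - 2X_1 - 1  [with X_6=7, X_1=-3]  = -9
Without intervention: X_2 = -2X_1 - 3  [with X_1=-3]  = 3; X_3 = -2X_2 + 6  [with X_2=3]  = 0; X_5 = X_3^2 + X_1  [with X_3=0, X_1=-3]  = -3; X_6 = max(X_3, X_5) + 2  [with X_3=0, X_5=-3]  = 2; X_7 = -2X_6 - 2X_1 - 1  [with X_6=2, X_1=-3]  = 1.
Change = -9 − 1 = -10.

-10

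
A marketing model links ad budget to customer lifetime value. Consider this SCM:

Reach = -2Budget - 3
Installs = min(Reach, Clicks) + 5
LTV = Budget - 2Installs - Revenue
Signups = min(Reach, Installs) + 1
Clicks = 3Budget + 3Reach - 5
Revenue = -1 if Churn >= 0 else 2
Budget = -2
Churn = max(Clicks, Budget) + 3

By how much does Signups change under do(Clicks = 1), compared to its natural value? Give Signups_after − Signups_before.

do(Clicks=1) replaces the equation Clicks = 3Budget + 3Reach - 5 with the constant Clicks = 1.
Reach = -2Budget - 3  [with Budget=-2]  = 1
Installs = min(Reach, Clicks) + 5  [with Reach=1, Clicks=1]  = 6
Signups = min(Reach, Installs) + 1  [with Reach=1, Installs=6]  = 2
Without intervention: Reach = -2Budget - 3  [with Budget=-2]  = 1; Clicks = 3Budget + 3Reach - 5  [with Budget=-2, Reach=1]  = -8; Installs = min(Reach, Clicks) + 5  [with Reach=1, Clicks=-8]  = -3; Signups = min(Reach, Installs) + 1  [with Reach=1, Installs=-3]  = -2.
Change = 2 − (-2) = 4.

4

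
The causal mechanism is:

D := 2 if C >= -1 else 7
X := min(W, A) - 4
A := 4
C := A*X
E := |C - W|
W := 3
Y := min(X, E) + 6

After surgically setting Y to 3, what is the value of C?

do(Y=3) replaces the equation Y := min(X, E) + 6 with the constant Y = 3.
No directed path runs from Y to C, so C keeps its natural value.
X = min(W, A) - 4  [with W=3, A=4]  = -1
C = A*X  [with A=4, X=-1]  = -4

-4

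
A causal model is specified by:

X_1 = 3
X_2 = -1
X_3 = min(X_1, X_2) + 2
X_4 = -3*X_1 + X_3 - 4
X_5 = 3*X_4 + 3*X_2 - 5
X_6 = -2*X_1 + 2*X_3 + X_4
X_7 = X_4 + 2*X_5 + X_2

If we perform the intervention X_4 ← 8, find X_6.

4

Under do(X_4=8), the mechanism X_4 = -3*X_1 + X_3 - 4 is discarded; X_4 is fixed at 8.
X_3 = min(X_1, X_2) + 2  [with X_1=3, X_2=-1]  = 1
X_6 = -2*X_1 + 2*X_3 + X_4  [with X_1=3, X_3=1, X_4=8]  = 4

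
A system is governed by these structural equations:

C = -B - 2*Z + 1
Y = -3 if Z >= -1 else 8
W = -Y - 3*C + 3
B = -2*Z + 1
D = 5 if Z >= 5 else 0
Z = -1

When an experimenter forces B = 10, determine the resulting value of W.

27

The intervention breaks the incoming arrows to B: B = -2*Z + 1 no longer applies, and B = 10.
Y = -3 if Z >= -1 else 8  [with Z=-1]  = -3
C = -B - 2*Z + 1  [with B=10, Z=-1]  = -7
W = -Y - 3*C + 3  [with Y=-3, C=-7]  = 27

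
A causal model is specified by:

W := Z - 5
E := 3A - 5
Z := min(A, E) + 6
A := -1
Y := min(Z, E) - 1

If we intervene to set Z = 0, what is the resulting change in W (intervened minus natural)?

2

The intervention breaks the incoming arrows to Z: Z := min(A, E) + 6 no longer applies, and Z = 0.
W = Z - 5  [with Z=0]  = -5
Without intervention: E = 3A - 5  [with A=-1]  = -8; Z = min(A, E) + 6  [with A=-1, E=-8]  = -2; W = Z - 5  [with Z=-2]  = -7.
Change = -5 − (-7) = 2.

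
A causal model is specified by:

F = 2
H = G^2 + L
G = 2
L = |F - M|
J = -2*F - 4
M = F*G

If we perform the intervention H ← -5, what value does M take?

do(H=-5) replaces the equation H = G^2 + L with the constant H = -5.
M is not downstream of the intervention, so its value is determined by the original equations.
M = F*G  [with F=2, G=2]  = 4

4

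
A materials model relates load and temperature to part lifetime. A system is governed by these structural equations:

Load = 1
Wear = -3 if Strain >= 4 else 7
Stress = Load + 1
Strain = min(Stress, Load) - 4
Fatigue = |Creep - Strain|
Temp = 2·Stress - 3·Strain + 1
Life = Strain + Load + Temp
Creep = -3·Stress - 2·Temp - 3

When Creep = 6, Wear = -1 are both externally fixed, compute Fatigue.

Under do(Creep = 6, Wear = -1), each intervened variable's structural equation is replaced by its fixed value.
Stress = Load + 1  [with Load=1]  = 2
Strain = min(Stress, Load) - 4  [with Stress=2, Load=1]  = -3
Fatigue = |Creep - Strain|  [with Creep=6, Strain=-3]  = 9

9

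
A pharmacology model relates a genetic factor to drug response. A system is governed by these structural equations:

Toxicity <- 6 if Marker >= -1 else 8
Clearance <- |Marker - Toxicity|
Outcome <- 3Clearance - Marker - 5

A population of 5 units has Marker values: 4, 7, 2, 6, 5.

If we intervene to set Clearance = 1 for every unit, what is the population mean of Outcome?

-6.8

do(Clearance=1) breaks Clearance's dependence on Marker. With Clearance=1 fixed, Outcome across the units is -6, -9, -4, -8, -7, mean -6.8.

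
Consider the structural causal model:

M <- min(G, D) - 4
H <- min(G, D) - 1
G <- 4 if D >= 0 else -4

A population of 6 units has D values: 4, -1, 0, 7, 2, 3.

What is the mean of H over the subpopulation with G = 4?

1.6

E[H|G=4] averages over only the 5 units with G=4 (D = 4, 0, 7, 2, 3): H = 3, -1, 3, 1, 2, mean 1.6.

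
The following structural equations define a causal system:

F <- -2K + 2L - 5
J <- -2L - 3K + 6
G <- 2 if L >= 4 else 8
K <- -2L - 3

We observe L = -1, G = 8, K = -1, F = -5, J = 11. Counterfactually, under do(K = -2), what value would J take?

do(K=-2) replaces the equation K <- -2L - 3 with the constant K = -2.
J = -2L - 3K + 6  [with L=-1, K=-2]  = 14

14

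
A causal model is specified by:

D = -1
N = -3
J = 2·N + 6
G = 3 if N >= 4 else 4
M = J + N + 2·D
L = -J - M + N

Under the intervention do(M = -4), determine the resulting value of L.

Intervening sets M = -4 and removes its equation (M = J + N + 2·D).
J = 2·N + 6  [with N=-3]  = 0
L = -J - M + N  [with J=0, M=-4, N=-3]  = 1

1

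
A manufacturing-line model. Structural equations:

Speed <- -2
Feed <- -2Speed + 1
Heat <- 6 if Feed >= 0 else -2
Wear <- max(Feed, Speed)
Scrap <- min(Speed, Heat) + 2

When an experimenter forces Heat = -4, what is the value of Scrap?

do(Heat=-4) replaces the equation Heat <- 6 if Feed >= 0 else -2 with the constant Heat = -4.
Scrap = min(Speed, Heat) + 2  [with Speed=-2, Heat=-4]  = -2

-2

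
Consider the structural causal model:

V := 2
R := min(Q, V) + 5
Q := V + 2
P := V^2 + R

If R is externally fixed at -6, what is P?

The intervention breaks the incoming arrows to R: R := min(Q, V) + 5 no longer applies, and R = -6.
P = V^2 + R  [with V=2, R=-6]  = -2

-2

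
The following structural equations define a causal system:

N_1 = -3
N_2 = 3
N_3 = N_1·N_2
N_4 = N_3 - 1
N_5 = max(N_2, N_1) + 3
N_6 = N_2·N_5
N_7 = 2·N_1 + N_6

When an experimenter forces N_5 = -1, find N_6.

-3

The intervention breaks the incoming arrows to N_5: N_5 = max(N_2, N_1) + 3 no longer applies, and N_5 = -1.
N_6 = N_2·N_5  [with N_2=3, N_5=-1]  = -3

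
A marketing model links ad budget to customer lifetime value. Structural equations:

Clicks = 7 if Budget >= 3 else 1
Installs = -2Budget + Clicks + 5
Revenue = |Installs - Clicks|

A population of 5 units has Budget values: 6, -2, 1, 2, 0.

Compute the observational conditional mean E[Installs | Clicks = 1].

5.5

Observing Clicks=1 restricts to units where Clicks's equation naturally yields 1: Budget ∈ {-2, 1, 2, 0}. In that subpopulation Installs = 10, 4, 2, 6, mean 5.5.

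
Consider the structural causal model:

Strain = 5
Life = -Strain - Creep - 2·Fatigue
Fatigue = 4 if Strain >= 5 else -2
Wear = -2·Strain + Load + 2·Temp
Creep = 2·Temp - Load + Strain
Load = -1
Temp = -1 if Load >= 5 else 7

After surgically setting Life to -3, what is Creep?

20

Under do(Life=-3), the mechanism Life = -Strain - Creep - 2·Fatigue is discarded; Life is fixed at -3.
Since Creep is not a descendant of the intervened variable, it is unaffected.
Temp = -1 if Load >= 5 else 7  [with Load=-1]  = 7
Creep = 2·Temp - Load + Strain  [with Temp=7, Load=-1, Strain=5]  = 20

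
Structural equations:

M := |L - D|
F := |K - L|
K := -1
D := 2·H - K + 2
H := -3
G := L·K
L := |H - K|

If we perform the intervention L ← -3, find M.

do(L=-3) replaces the equation L := |H - K| with the constant L = -3.
D = 2·H - K + 2  [with H=-3, K=-1]  = -3
M = |L - D|  [with L=-3, D=-3]  = 0

0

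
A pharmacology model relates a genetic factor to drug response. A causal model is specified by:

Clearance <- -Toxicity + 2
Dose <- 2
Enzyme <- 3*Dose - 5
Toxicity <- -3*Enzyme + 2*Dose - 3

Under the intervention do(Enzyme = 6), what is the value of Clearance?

19

Under do(Enzyme=6), the mechanism Enzyme <- 3*Dose - 5 is discarded; Enzyme is fixed at 6.
Toxicity = -3*Enzyme + 2*Dose - 3  [with Enzyme=6, Dose=2]  = -17
Clearance = -Toxicity + 2  [with Toxicity=-17]  = 19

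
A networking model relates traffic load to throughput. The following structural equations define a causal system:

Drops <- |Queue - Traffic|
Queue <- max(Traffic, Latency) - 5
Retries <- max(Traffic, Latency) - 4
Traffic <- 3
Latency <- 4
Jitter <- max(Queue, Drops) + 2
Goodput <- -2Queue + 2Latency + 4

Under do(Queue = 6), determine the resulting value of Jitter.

8

The intervention breaks the incoming arrows to Queue: Queue <- max(Traffic, Latency) - 5 no longer applies, and Queue = 6.
Drops = |Queue - Traffic|  [with Queue=6, Traffic=3]  = 3
Jitter = max(Queue, Drops) + 2  [with Queue=6, Drops=3]  = 8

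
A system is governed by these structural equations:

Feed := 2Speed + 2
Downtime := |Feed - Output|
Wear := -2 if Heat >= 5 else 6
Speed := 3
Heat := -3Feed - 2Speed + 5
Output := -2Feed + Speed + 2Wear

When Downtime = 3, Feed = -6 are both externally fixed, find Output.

11

The joint intervention fixes Downtime = 3, Feed = -6, removing each variable's own equation.
Heat = -3Feed - 2Speed + 5  [with Feed=-6, Speed=3]  = 17
Wear = -2 if Heat >= 5 else 6  [with Heat=17]  = -2
Output = -2Feed + Speed + 2Wear  [with Feed=-6, Speed=3, Wear=-2]  = 11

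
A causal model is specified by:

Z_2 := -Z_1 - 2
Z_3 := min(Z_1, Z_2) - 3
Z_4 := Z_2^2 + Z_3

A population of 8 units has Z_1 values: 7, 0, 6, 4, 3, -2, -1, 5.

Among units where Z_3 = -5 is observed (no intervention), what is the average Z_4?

-3

Conditioning on Z_3=-5 selects the 2 unit(s) with Z_1 ∈ {0, -2}. Their Z_4 values: -1, -5. Mean = -3.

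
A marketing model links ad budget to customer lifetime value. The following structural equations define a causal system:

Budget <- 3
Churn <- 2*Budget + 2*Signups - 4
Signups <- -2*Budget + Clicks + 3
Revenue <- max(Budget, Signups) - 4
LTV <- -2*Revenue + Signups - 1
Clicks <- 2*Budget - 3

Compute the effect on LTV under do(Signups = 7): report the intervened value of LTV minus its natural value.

The intervention breaks the incoming arrows to Signups: Signups <- -2*Budget + Clicks + 3 no longer applies, and Signups = 7.
Revenue = max(Budget, Signups) - 4  [with Budget=3, Signups=7]  = 3
LTV = -2*Revenue + Signups - 1  [with Revenue=3, Signups=7]  = 0
Without intervention: Clicks = 2*Budget - 3  [with Budget=3]  = 3; Signups = -2*Budget + Clicks + 3  [with Budget=3, Clicks=3]  = 0; Revenue = max(Budget, Signups) - 4  [with Budget=3, Signups=0]  = -1; LTV = -2*Revenue + Signups - 1  [with Revenue=-1, Signups=0]  = 1.
Change = 0 − 1 = -1.

-1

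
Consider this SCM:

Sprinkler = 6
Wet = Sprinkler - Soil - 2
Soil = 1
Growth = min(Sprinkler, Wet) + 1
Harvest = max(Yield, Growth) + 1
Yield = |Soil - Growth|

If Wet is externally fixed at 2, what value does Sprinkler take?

6

Under do(Wet=2), the mechanism Wet = Sprinkler - Soil - 2 is discarded; Wet is fixed at 2.
Sprinkler is not downstream of the intervention, so its value is determined by the original equations.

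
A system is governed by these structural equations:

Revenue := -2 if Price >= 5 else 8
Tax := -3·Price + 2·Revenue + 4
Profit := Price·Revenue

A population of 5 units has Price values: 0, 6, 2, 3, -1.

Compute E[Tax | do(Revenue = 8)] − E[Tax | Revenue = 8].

-3

Every unit gets Revenue=8 under the intervention. Tax values become 20, 2, 14, 11, 23; E[Tax|do(Revenue=8)] = 14.
E[Tax|Revenue=8] averages over only the 4 units with Revenue=8 (Price = 0, 2, 3, -1): Tax = 20, 14, 11, 23, mean 17.
Difference = 14 − 17 = -3.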